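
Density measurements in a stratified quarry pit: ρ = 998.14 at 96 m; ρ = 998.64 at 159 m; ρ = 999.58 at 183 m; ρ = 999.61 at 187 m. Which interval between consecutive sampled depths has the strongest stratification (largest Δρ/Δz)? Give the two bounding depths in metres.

Compute the density gradient over each adjacent pair:
  96–159 m: Δρ/Δz = 0.50/63 = 7.9 × 10⁻³ kg m⁻⁴
  159–183 m: Δρ/Δz = 0.94/24 = 0.039 kg m⁻⁴
  183–187 m: Δρ/Δz = 0.03/4 = 7.5 × 10⁻³ kg m⁻⁴
The largest gradient is in the 159–183 m interval — the pycnocline.

159–183 m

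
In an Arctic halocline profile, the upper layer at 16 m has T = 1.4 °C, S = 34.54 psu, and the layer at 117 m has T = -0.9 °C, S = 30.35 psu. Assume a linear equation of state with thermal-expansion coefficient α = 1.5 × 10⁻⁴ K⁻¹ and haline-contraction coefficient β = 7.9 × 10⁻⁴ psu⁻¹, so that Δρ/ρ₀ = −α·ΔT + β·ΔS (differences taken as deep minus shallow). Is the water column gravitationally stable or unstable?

unstable

ΔT = -0.9 − 1.4 = -2.3 K and ΔS = 30.35 − 34.54 = -4.19 psu (deep − shallow).
−αΔT = 3.45 × 10⁻⁴; βΔS = -3.3101 × 10⁻³; sum Δρ/ρ₀ = -2.9651 × 10⁻³.
Δρ/ρ₀ < 0, so Δρ < 0: deeper water is lighter → statically unstable; the column would overturn.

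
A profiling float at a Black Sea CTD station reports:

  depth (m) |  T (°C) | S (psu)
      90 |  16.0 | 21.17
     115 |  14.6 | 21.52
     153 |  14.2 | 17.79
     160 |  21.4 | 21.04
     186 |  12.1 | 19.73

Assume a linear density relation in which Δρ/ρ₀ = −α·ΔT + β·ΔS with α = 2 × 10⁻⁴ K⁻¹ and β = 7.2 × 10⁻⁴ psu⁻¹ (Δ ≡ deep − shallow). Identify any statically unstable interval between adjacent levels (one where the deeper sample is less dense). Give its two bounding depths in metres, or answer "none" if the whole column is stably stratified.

Evaluate Δρ/ρ₀ = −αΔT + βΔS across each adjacent pair:
  90–115 m: −αΔT+βΔS = −(2 × 10⁻⁴)(-1.4)+(7.2 × 10⁻⁴)(+0.35) = 5.3 × 10⁻⁴ → stable
  115–153 m: −αΔT+βΔS = −(2 × 10⁻⁴)(-0.4)+(7.2 × 10⁻⁴)(-3.73) = -2.6 × 10⁻³ → UNSTABLE
  153–160 m: −αΔT+βΔS = −(2 × 10⁻⁴)(+7.2)+(7.2 × 10⁻⁴)(+3.25) = 9.0 × 10⁻⁴ → stable
  160–186 m: −αΔT+βΔS = −(2 × 10⁻⁴)(-9.3)+(7.2 × 10⁻⁴)(-1.31) = 9.2 × 10⁻⁴ → stable
The 115–153 m interval has Δρ < 0: lighter water underlies denser water.

115–153 m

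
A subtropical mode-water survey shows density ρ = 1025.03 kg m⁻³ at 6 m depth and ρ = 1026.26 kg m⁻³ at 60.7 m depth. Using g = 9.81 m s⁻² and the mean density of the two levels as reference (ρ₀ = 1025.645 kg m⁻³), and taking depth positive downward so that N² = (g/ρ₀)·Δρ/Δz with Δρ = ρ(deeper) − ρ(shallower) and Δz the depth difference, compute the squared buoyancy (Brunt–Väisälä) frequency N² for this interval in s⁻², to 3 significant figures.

Δρ = 1026.26 − 1025.03 = 1.23 kg m⁻³ over Δz = 60.7 − 6 = 54.7 m.
N² = (9.81/1025.645) × (1.23/54.7) = 2.1507 × 10⁻⁴ s⁻² ≈ 2.15 × 10⁻⁴ s⁻².

2.15 × 10⁻⁴ s⁻²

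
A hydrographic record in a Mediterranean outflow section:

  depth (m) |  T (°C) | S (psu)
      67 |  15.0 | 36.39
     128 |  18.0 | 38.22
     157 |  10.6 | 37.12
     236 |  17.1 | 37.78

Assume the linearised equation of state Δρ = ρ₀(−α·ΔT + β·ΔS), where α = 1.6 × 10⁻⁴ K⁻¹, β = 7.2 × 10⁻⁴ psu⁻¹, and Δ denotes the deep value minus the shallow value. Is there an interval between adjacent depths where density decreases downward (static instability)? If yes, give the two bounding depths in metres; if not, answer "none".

157–236 m

Evaluate Δρ/ρ₀ = −αΔT + βΔS across each adjacent pair:
  67–128 m: −αΔT+βΔS = −(1.6 × 10⁻⁴)(+3.0)+(7.2 × 10⁻⁴)(+1.83) = 8.4 × 10⁻⁴ → stable
  128–157 m: −αΔT+βΔS = −(1.6 × 10⁻⁴)(-7.4)+(7.2 × 10⁻⁴)(-1.10) = 3.9 × 10⁻⁴ → stable
  157–236 m: −αΔT+βΔS = −(1.6 × 10⁻⁴)(+6.5)+(7.2 × 10⁻⁴)(+0.66) = -5.6 × 10⁻⁴ → UNSTABLE
The 157–236 m interval has Δρ < 0: lighter water underlies denser water.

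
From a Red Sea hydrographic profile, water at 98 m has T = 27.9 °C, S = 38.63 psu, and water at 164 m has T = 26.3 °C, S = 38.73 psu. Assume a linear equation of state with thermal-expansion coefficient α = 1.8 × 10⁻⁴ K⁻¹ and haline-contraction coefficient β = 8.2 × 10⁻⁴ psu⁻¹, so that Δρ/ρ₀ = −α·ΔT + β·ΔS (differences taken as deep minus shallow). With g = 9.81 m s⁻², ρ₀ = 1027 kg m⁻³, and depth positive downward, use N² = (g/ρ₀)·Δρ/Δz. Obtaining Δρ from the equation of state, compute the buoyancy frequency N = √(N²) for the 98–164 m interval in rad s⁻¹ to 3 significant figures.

ΔT = -1.6 K, ΔS = +0.10 psu (deep − shallow).
Δρ/ρ₀ = −αΔT + βΔS = 2.88 × 10⁻⁴ + 8.20 × 10⁻⁵ = 3.70 × 10⁻⁴, so Δρ ≈ 0.3800 kg m⁻³.
N² = (g/ρ₀)·Δρ/Δz = g·(Δρ/ρ₀)/Δz = 9.81 × 3.70 × 10⁻⁴ / 66 = 5.4995 × 10⁻⁵ s⁻².
N = √(5.4995 × 10⁻⁵) = 7.4159 × 10⁻³ rad s⁻¹ ≈ 7.42 × 10⁻³ rad s⁻¹.

7.42 × 10⁻³ rad s⁻¹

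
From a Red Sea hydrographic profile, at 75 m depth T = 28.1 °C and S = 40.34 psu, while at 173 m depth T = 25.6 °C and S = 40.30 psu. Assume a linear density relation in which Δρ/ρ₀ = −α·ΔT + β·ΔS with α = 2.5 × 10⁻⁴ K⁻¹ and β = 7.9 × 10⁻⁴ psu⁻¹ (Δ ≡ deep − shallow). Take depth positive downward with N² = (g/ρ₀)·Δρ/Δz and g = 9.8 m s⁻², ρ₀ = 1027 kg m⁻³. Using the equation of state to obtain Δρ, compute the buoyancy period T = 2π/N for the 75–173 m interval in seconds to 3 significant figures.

816 s

ΔT = -2.5 K, ΔS = -0.04 psu (deep − shallow).
Δρ/ρ₀ = −αΔT + βΔS = 6.25 × 10⁻⁴ − 3.16 × 10⁻⁵ = 5.934 × 10⁻⁴, so Δρ ≈ 0.6094 kg m⁻³.
N² = (g/ρ₀)·Δρ/Δz = g·(Δρ/ρ₀)/Δz = 9.8 × 5.934 × 10⁻⁴ / 98 = 5.9340 × 10⁻⁵ s⁻².
N = √(5.9340 × 10⁻⁵) = 7.7032 × 10⁻³ rad s⁻¹ → T = 2π/N = 815.66 s ≈ 816 s.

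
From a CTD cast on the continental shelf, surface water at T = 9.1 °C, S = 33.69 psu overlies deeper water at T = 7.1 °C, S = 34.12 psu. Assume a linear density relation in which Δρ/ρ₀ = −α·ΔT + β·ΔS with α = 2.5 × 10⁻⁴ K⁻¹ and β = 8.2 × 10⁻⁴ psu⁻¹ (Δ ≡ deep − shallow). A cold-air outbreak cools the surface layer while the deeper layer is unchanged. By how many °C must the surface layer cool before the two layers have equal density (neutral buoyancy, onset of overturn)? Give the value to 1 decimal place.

3.4 °C

Neutral buoyancy requires Δρ = 0, i.e. −α(T_deep − T_surf′) + β(S_deep − S_surf) = 0.
T_surf′ = T_deep − (β/α)·ΔS = 7.1 − (8.2 × 10⁻⁴/2.5 × 10⁻⁴)·(+0.43) = 5.690 °C.
Cooling required: 9.1 − (5.690) = 3.410 °C.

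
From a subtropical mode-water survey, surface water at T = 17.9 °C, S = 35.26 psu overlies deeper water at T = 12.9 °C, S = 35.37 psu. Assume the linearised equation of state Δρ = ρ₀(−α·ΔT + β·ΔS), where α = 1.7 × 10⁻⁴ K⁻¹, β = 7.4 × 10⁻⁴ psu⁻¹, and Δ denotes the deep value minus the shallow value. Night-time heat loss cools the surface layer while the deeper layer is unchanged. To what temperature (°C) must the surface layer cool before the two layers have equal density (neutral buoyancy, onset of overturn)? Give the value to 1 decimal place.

12.4 °C

Neutral buoyancy requires Δρ = 0, i.e. −α(T_deep − T_surf′) + β(S_deep − S_surf) = 0.
T_surf′ = T_deep − (β/α)·ΔS = 12.9 − (7.4 × 10⁻⁴/1.7 × 10⁻⁴)·(+0.11) = 12.421 °C.
Cooling required: 17.9 − (12.421) = 5.479 °C.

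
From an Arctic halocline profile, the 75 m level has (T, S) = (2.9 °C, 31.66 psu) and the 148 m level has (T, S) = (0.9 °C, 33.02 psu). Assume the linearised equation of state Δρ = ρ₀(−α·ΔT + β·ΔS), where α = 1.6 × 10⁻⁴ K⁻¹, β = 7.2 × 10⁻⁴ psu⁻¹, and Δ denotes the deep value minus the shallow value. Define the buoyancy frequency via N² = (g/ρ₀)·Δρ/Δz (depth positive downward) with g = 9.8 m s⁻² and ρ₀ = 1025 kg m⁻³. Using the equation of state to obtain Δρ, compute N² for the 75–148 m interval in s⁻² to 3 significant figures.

1.74 × 10⁻⁴ s⁻²

ΔT = -2.0 K, ΔS = +1.36 psu (deep − shallow).
Δρ/ρ₀ = −αΔT + βΔS = 3.20 × 10⁻⁴ + 9.792 × 10⁻⁴ = 1.2992 × 10⁻³, so Δρ ≈ 1.332 kg m⁻³.
N² = (g/ρ₀)·Δρ/Δz = g·(Δρ/ρ₀)/Δz = 9.8 × 1.2992 × 10⁻³ / 73 = 1.7441 × 10⁻⁴ s⁻² ≈ 1.74 × 10⁻⁴ s⁻².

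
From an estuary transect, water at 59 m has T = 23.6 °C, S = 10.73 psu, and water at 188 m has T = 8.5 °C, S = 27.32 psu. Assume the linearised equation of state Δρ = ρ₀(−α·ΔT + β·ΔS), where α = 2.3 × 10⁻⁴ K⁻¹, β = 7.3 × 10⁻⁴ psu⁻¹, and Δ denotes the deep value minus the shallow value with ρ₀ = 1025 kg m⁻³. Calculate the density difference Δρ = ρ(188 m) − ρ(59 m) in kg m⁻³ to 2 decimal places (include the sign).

+15.97 kg m⁻³

ΔT = -15.1 K, ΔS = +16.59 psu (deep − shallow).
Δρ/ρ₀ = −(2.3 × 10⁻⁴)(-15.1) + (7.3 × 10⁻⁴)(+16.59) = 0.0155837.
Δρ = 1025 × (0.0155837) = +15.97 kg m⁻³.
Positive Δρ: denser below, stable.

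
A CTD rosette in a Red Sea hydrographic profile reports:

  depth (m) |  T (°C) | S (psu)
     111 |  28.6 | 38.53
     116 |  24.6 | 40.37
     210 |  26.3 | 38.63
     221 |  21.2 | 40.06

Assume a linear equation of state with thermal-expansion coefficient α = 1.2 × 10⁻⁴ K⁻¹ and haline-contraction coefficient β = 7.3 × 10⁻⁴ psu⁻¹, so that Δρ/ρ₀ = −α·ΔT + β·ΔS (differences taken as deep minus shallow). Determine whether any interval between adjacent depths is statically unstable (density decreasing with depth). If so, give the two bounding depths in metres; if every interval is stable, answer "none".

116–210 m

Evaluate Δρ/ρ₀ = −αΔT + βΔS across each adjacent pair:
  111–116 m: −αΔT+βΔS = −(1.2 × 10⁻⁴)(-4.0)+(7.3 × 10⁻⁴)(+1.84) = 1.8 × 10⁻³ → stable
  116–210 m: −αΔT+βΔS = −(1.2 × 10⁻⁴)(+1.7)+(7.3 × 10⁻⁴)(-1.74) = -1.5 × 10⁻³ → UNSTABLE
  210–221 m: −αΔT+βΔS = −(1.2 × 10⁻⁴)(-5.1)+(7.3 × 10⁻⁴)(+1.43) = 1.7 × 10⁻³ → stable
The 116–210 m interval has Δρ < 0: lighter water underlies denser water.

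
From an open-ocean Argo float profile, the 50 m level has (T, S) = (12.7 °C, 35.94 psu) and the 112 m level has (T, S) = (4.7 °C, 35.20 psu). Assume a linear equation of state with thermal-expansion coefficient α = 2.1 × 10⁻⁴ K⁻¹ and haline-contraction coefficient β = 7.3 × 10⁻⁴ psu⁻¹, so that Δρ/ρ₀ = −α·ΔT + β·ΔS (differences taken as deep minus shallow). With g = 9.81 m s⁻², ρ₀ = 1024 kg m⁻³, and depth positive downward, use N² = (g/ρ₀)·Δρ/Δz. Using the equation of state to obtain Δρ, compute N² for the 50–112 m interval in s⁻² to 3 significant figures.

1.80 × 10⁻⁴ s⁻²

ΔT = -8.0 K, ΔS = -0.74 psu (deep − shallow).
Δρ/ρ₀ = −αΔT + βΔS = 1.68 × 10⁻³ − 5.402 × 10⁻⁴ = 1.1398 × 10⁻³, so Δρ ≈ 1.167 kg m⁻³.
N² = (g/ρ₀)·Δρ/Δz = g·(Δρ/ρ₀)/Δz = 9.81 × 1.1398 × 10⁻³ / 62 = 1.8035 × 10⁻⁴ s⁻² ≈ 1.80 × 10⁻⁴ s⁻².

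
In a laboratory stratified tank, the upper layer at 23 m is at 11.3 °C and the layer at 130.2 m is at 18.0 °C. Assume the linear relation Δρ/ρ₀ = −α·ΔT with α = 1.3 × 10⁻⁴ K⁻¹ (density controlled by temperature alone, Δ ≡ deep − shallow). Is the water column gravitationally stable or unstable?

ΔT = 18.0 − 11.3 = +6.7 K, so Δρ/ρ₀ = −αΔT = -8.71 × 10⁻⁴.
Δρ/ρ₀ < 0, so Δρ < 0: deeper water is lighter → statically unstable; the column would overturn.

unstable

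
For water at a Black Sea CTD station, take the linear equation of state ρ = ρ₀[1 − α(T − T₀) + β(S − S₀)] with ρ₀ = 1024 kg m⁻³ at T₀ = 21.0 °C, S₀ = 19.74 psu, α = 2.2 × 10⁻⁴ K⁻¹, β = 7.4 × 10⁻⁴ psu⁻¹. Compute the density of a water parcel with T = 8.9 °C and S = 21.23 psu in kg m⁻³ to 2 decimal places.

1027.85 kg m⁻³

T − T₀ = -12.1 K, S − S₀ = +1.49 psu.
Bracket = 1 − α·(-12.1) + β·(+1.49) = 1 + (3.7646 × 10⁻³) = 1.0037646.
ρ = 1024 × 1.0037646 = 1027.85 kg m⁻³.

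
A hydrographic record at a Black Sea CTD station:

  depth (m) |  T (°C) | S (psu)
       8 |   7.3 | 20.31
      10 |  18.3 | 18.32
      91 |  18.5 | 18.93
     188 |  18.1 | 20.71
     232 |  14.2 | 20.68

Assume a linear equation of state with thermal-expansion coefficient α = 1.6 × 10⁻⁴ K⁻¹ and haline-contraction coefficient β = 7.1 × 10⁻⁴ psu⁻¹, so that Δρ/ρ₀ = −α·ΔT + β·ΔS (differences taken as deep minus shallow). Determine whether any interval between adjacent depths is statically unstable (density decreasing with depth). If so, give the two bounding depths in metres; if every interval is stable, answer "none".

8–10 m

Evaluate Δρ/ρ₀ = −αΔT + βΔS across each adjacent pair:
  8–10 m: −αΔT+βΔS = −(1.6 × 10⁻⁴)(+11.0)+(7.1 × 10⁻⁴)(-1.99) = -3.2 × 10⁻³ → UNSTABLE
  10–91 m: −αΔT+βΔS = −(1.6 × 10⁻⁴)(+0.2)+(7.1 × 10⁻⁴)(+0.61) = 4.0 × 10⁻⁴ → stable
  91–188 m: −αΔT+βΔS = −(1.6 × 10⁻⁴)(-0.4)+(7.1 × 10⁻⁴)(+1.78) = 1.3 × 10⁻³ → stable
  188–232 m: −αΔT+βΔS = −(1.6 × 10⁻⁴)(-3.9)+(7.1 × 10⁻⁴)(-0.03) = 6.0 × 10⁻⁴ → stable
The 8–10 m interval has Δρ < 0: lighter water underlies denser water.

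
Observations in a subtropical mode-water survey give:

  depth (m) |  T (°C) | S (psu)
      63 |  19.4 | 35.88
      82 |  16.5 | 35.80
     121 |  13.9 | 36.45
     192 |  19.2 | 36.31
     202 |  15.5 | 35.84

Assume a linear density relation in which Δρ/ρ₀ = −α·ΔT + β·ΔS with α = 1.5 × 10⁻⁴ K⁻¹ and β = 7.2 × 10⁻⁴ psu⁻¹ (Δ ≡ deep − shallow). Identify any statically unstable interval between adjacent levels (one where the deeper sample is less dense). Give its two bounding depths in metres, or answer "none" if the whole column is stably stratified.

Evaluate Δρ/ρ₀ = −αΔT + βΔS across each adjacent pair:
  63–82 m: −αΔT+βΔS = −(1.5 × 10⁻⁴)(-2.9)+(7.2 × 10⁻⁴)(-0.08) = 3.8 × 10⁻⁴ → stable
  82–121 m: −αΔT+βΔS = −(1.5 × 10⁻⁴)(-2.6)+(7.2 × 10⁻⁴)(+0.65) = 8.6 × 10⁻⁴ → stable
  121–192 m: −αΔT+βΔS = −(1.5 × 10⁻⁴)(+5.3)+(7.2 × 10⁻⁴)(-0.14) = -9.0 × 10⁻⁴ → UNSTABLE
  192–202 m: −αΔT+βΔS = −(1.5 × 10⁻⁴)(-3.7)+(7.2 × 10⁻⁴)(-0.47) = 2.2 × 10⁻⁴ → stable
The 121–192 m interval has Δρ < 0: lighter water underlies denser water.

121–192 m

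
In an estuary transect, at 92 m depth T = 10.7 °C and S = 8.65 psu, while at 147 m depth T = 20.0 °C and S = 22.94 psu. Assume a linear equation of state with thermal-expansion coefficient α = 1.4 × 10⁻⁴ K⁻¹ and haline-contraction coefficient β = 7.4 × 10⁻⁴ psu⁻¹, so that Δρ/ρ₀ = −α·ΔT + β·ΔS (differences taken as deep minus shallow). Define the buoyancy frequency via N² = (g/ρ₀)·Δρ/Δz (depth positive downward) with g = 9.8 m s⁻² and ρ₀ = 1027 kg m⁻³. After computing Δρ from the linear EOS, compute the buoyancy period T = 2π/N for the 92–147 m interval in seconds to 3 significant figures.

ΔT = +9.3 K, ΔS = +14.29 psu (deep − shallow).
Δρ/ρ₀ = −αΔT + βΔS = -1.302 × 10⁻³ + 0.0105746 = 9.2726 × 10⁻³, so Δρ ≈ 9.523 kg m⁻³.
N² = (g/ρ₀)·Δρ/Δz = g·(Δρ/ρ₀)/Δz = 9.8 × 9.2726 × 10⁻³ / 55 = 1.6522 × 10⁻³ s⁻².
N = √(1.6522 × 10⁻³) = 0.040647 rad s⁻¹ → T = 2π/N = 154.58 s ≈ 155 s.

155 s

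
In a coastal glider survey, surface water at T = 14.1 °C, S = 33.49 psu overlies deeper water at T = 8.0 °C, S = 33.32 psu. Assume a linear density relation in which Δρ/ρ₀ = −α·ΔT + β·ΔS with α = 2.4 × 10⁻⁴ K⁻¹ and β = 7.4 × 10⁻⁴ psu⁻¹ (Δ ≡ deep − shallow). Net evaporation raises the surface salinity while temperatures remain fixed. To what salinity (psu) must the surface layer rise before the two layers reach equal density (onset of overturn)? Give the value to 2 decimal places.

Neutral buoyancy requires −α(T_deep − T_surf) + β(S_deep − S_surf′) = 0.
S_surf′ = S_deep − (α/β)·ΔT = 33.32 − (2.4 × 10⁻⁴/7.4 × 10⁻⁴)·(-6.1) = 35.2984 psu.
Increase required: 35.2984 − 33.49 = 1.8084 psu.

35.30 psu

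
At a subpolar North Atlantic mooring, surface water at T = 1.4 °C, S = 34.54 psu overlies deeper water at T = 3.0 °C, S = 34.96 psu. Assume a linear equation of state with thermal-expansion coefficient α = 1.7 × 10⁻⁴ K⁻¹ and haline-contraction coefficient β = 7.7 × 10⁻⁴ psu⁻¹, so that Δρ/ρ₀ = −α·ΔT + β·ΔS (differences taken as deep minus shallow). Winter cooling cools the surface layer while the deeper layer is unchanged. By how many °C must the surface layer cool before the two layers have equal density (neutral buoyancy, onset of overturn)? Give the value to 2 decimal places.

Neutral buoyancy requires Δρ = 0, i.e. −α(T_deep − T_surf′) + β(S_deep − S_surf) = 0.
T_surf′ = T_deep − (β/α)·ΔS = 3.0 − (7.7 × 10⁻⁴/1.7 × 10⁻⁴)·(+0.42) = 1.0976 °C.
Cooling required: 1.4 − (1.0976) = 0.3024 °C.

0.30 °C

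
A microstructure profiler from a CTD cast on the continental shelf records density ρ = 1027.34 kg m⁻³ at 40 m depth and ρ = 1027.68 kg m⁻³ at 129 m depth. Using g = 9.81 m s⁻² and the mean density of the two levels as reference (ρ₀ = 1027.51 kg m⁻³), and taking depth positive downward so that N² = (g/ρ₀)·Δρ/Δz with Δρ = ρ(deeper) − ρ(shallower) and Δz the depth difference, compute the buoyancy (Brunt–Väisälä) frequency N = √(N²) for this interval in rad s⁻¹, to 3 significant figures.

6.04 × 10⁻³ rad s⁻¹

Δρ = 1027.68 − 1027.34 = 0.34 kg m⁻³ over Δz = 129 − 40 = 89 m.
N² = (9.81/1027.51) × (0.34/89) = 3.6473 × 10⁻⁵ s⁻².
N = √(3.6473 × 10⁻⁵) = 6.0393 × 10⁻³ rad s⁻¹ ≈ 6.04 × 10⁻³ rad s⁻¹.
N² > 0, so the interval is statically stable.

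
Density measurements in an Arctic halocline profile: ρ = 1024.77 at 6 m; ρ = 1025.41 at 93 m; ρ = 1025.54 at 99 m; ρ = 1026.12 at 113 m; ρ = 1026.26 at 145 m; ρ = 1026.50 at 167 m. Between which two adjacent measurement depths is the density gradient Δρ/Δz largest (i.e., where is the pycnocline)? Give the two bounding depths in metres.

Compute the density gradient over each adjacent pair:
  6–93 m: Δρ/Δz = 0.64/87 = 7.4 × 10⁻³ kg m⁻⁴
  93–99 m: Δρ/Δz = 0.13/6 = 0.022 kg m⁻⁴
  99–113 m: Δρ/Δz = 0.58/14 = 0.041 kg m⁻⁴
  113–145 m: Δρ/Δz = 0.14/32 = 4.4 × 10⁻³ kg m⁻⁴
  145–167 m: Δρ/Δz = 0.24/22 = 0.011 kg m⁻⁴
The largest gradient is in the 99–113 m interval — the pycnocline.

99–113 m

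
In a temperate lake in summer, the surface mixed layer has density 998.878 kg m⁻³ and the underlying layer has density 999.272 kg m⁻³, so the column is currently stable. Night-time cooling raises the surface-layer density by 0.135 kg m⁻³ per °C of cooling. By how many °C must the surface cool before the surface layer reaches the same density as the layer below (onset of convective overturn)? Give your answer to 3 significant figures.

2.92 °C

Density deficit of the surface layer: 999.272 − 998.878 = 0.394 kg m⁻³.
Required change = 0.394 / 0.135 = 2.92 °C.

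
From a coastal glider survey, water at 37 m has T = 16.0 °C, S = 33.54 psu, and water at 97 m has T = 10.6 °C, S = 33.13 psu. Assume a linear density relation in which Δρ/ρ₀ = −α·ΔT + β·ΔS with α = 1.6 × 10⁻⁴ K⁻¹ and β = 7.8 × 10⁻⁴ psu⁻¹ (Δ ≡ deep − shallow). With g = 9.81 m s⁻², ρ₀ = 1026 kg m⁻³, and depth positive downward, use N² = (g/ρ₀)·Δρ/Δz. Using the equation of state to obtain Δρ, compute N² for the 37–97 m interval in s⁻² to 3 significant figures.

ΔT = -5.4 K, ΔS = -0.41 psu (deep − shallow).
Δρ/ρ₀ = −αΔT + βΔS = 8.64 × 10⁻⁴ − 3.198 × 10⁻⁴ = 5.442 × 10⁻⁴, so Δρ ≈ 0.5583 kg m⁻³.
N² = (g/ρ₀)·Δρ/Δz = g·(Δρ/ρ₀)/Δz = 9.81 × 5.442 × 10⁻⁴ / 60 = 8.8977 × 10⁻⁵ s⁻² ≈ 8.90 × 10⁻⁵ s⁻².

8.90 × 10⁻⁵ s⁻²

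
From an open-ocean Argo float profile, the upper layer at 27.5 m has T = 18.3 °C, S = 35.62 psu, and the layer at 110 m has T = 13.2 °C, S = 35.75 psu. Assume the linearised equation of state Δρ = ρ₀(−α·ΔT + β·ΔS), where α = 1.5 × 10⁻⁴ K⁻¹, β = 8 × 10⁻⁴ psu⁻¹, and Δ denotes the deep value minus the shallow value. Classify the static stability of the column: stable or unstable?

ΔT = 13.2 − 18.3 = -5.1 K and ΔS = 35.75 − 35.62 = +0.13 psu (deep − shallow).
−αΔT = 7.65 × 10⁻⁴; βΔS = 1.04 × 10⁻⁴; sum Δρ/ρ₀ = 8.69 × 10⁻⁴.
Δρ/ρ₀ > 0, so Δρ > 0: deeper water is denser → statically stable.

stable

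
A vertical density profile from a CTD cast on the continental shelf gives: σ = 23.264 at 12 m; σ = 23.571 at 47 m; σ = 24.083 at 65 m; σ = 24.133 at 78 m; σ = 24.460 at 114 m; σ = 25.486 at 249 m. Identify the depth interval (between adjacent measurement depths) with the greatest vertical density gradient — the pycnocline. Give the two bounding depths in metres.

47–65 m

Compute the density gradient over each adjacent pair:
  12–47 m: Δρ/Δz = 0.307/35 = 8.8 × 10⁻³ kg m⁻⁴
  47–65 m: Δρ/Δz = 0.512/18 = 0.028 kg m⁻⁴
  65–78 m: Δρ/Δz = 0.050/13 = 3.8 × 10⁻³ kg m⁻⁴
  78–114 m: Δρ/Δz = 0.327/36 = 9.1 × 10⁻³ kg m⁻⁴
  114–249 m: Δρ/Δz = 1.026/135 = 7.6 × 10⁻³ kg m⁻⁴
The largest gradient is in the 47–65 m interval — the pycnocline.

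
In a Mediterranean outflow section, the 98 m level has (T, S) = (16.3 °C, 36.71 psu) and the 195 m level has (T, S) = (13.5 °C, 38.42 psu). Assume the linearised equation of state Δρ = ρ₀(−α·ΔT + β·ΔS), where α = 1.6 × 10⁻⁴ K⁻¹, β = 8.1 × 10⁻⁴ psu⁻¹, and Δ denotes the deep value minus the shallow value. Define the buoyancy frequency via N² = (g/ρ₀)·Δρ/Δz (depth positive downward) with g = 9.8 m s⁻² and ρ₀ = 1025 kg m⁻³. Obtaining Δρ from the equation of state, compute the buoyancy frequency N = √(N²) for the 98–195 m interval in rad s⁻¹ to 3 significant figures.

0.0136 rad s⁻¹

ΔT = -2.8 K, ΔS = +1.71 psu (deep − shallow).
Δρ/ρ₀ = −αΔT + βΔS = 4.48 × 10⁻⁴ + 1.3851 × 10⁻³ = 1.8331 × 10⁻³, so Δρ ≈ 1.879 kg m⁻³.
N² = (g/ρ₀)·Δρ/Δz = g·(Δρ/ρ₀)/Δz = 9.8 × 1.8331 × 10⁻³ / 97 = 1.8520 × 10⁻⁴ s⁻².
N = √(1.8520 × 10⁻⁴) = 0.013609 rad s⁻¹ ≈ 0.0136 rad s⁻¹.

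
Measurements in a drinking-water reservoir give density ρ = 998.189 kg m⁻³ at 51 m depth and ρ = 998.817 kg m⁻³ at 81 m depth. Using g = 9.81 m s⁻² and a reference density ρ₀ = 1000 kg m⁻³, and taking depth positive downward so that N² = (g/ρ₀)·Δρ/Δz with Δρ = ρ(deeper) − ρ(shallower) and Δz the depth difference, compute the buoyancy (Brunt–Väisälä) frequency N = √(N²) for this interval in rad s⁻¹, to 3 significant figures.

0.0143 rad s⁻¹

Δρ = 998.817 − 998.189 = 0.628 kg m⁻³ over Δz = 81 − 51 = 30 m.
N² = (9.81/1000) × (0.628/30) = 2.0536 × 10⁻⁴ s⁻².
N = √(2.0536 × 10⁻⁴) = 0.014330 rad s⁻¹ ≈ 0.0143 rad s⁻¹.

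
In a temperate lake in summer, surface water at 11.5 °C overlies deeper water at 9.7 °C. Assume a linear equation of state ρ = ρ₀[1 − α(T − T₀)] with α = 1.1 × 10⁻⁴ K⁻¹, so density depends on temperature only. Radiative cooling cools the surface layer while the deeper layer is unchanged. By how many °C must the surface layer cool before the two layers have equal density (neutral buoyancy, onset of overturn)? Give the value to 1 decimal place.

With temperature the only control, equal density requires T_surf′ = T_deep.
T_surf′ = 9.7 °C.
Cooling required: 11.5 − 9.7 = 1.8 °C.

1.8 °C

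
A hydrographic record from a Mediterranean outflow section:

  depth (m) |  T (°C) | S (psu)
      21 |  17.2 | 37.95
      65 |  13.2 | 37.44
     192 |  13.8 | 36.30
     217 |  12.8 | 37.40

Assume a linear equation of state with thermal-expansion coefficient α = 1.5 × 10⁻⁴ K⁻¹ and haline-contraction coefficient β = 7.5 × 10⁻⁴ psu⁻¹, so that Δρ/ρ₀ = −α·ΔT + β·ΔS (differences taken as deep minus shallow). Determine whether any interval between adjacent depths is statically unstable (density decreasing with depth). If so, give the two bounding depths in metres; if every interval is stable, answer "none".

65–192 m

Evaluate Δρ/ρ₀ = −αΔT + βΔS across each adjacent pair:
  21–65 m: −αΔT+βΔS = −(1.5 × 10⁻⁴)(-4.0)+(7.5 × 10⁻⁴)(-0.51) = 2.2 × 10⁻⁴ → stable
  65–192 m: −αΔT+βΔS = −(1.5 × 10⁻⁴)(+0.6)+(7.5 × 10⁻⁴)(-1.14) = -9.4 × 10⁻⁴ → UNSTABLE
  192–217 m: −αΔT+βΔS = −(1.5 × 10⁻⁴)(-1.0)+(7.5 × 10⁻⁴)(+1.10) = 9.8 × 10⁻⁴ → stable
The 65–192 m interval has Δρ < 0: lighter water underlies denser water.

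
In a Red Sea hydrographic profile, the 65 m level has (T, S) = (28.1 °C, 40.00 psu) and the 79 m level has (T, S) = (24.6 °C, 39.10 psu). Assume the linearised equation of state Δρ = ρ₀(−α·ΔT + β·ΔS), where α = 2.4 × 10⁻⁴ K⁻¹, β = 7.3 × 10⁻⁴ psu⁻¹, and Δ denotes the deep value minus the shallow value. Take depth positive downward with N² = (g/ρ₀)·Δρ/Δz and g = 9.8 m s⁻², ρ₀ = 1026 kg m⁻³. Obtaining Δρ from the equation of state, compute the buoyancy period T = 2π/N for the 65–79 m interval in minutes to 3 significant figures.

ΔT = -3.5 K, ΔS = -0.90 psu (deep − shallow).
Δρ/ρ₀ = −αΔT + βΔS = 8.40 × 10⁻⁴ − 6.57 × 10⁻⁴ = 1.83 × 10⁻⁴, so Δρ ≈ 0.1878 kg m⁻³.
N² = (g/ρ₀)·Δρ/Δz = g·(Δρ/ρ₀)/Δz = 9.8 × 1.83 × 10⁻⁴ / 14 = 1.2810 × 10⁻⁴ s⁻².
N = √(1.2810 × 10⁻⁴) = 0.011318 rad s⁻¹ → T = 2π/N = 555.15 s = 9.2525 min ≈ 9.25 min.

9.25 min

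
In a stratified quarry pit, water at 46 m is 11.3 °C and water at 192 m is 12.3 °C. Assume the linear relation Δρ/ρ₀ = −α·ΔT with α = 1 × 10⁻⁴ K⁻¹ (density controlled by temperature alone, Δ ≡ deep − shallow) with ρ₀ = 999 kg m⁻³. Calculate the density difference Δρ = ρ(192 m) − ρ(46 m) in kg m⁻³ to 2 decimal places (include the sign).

-0.10 kg m⁻³

ΔT = +1.0 K, Δρ/ρ₀ = −αΔT = -1.00 × 10⁻⁴.
Δρ = 999 × (-1.00 × 10⁻⁴) = -0.10 kg m⁻³.
Negative Δρ: lighter below, statically unstable.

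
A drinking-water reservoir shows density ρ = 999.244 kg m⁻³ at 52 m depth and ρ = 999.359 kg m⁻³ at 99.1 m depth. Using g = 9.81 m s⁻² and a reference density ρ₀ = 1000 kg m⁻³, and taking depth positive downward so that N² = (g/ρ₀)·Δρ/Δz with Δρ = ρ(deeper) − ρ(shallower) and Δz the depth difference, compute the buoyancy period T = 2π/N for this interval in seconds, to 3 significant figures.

Δρ = 999.359 − 999.244 = 0.115 kg m⁻³ over Δz = 99.1 − 52 = 47.1 m.
N² = (9.81/1000) × (0.115/47.1) = 2.3952 × 10⁻⁵ s⁻².
N = √(2.3952 × 10⁻⁵) = 4.8941 × 10⁻³ rad s⁻¹, so T = 2π/N = 1.2838 × 10³ s ≈ 1.28 × 10³ s.
N² > 0, so the interval is statically stable.

1.28 × 10³ s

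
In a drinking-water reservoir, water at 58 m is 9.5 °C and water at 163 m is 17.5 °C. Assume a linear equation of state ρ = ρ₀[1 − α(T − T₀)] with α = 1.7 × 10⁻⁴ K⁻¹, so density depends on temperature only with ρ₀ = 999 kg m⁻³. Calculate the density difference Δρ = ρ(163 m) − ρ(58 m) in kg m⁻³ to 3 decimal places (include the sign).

ΔT = +8.0 K, Δρ/ρ₀ = −αΔT = -1.36 × 10⁻³.
Δρ = 999 × (-1.36 × 10⁻³) = -1.359 kg m⁻³.
Negative Δρ: lighter below, statically unstable.

-1.359 kg m⁻³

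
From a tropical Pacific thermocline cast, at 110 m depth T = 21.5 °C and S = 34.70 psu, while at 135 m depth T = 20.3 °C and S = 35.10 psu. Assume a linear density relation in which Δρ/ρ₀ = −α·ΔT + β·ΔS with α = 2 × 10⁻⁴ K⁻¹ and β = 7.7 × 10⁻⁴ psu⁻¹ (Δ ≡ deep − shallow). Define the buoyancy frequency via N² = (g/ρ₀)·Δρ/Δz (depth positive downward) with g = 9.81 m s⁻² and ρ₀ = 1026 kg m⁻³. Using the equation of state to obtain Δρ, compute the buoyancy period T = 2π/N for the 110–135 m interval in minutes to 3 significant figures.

ΔT = -1.2 K, ΔS = +0.40 psu (deep − shallow).
Δρ/ρ₀ = −αΔT + βΔS = 2.40 × 10⁻⁴ + 3.08 × 10⁻⁴ = 5.48 × 10⁻⁴, so Δρ ≈ 0.5622 kg m⁻³.
N² = (g/ρ₀)·Δρ/Δz = g·(Δρ/ρ₀)/Δz = 9.81 × 5.48 × 10⁻⁴ / 25 = 2.1504 × 10⁻⁴ s⁻².
N = √(2.1504 × 10⁻⁴) = 0.014664 rad s⁻¹ → T = 2π/N = 428.48 s = 7.1413 min ≈ 7.14 min.

7.14 min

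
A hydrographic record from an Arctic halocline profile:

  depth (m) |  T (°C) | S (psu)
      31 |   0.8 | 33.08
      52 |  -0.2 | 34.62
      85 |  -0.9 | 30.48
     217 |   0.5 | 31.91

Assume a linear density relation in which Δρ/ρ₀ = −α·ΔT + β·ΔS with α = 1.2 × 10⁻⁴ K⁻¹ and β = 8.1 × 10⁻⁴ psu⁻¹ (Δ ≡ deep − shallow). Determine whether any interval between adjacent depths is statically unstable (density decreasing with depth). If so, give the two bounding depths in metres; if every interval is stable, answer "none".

52–85 m

Evaluate Δρ/ρ₀ = −αΔT + βΔS across each adjacent pair:
  31–52 m: −αΔT+βΔS = −(1.2 × 10⁻⁴)(-1.0)+(8.1 × 10⁻⁴)(+1.54) = 1.4 × 10⁻³ → stable
  52–85 m: −αΔT+βΔS = −(1.2 × 10⁻⁴)(-0.7)+(8.1 × 10⁻⁴)(-4.14) = -3.3 × 10⁻³ → UNSTABLE
  85–217 m: −αΔT+βΔS = −(1.2 × 10⁻⁴)(+1.4)+(8.1 × 10⁻⁴)(+1.43) = 9.9 × 10⁻⁴ → stable
The 52–85 m interval has Δρ < 0: lighter water underlies denser water.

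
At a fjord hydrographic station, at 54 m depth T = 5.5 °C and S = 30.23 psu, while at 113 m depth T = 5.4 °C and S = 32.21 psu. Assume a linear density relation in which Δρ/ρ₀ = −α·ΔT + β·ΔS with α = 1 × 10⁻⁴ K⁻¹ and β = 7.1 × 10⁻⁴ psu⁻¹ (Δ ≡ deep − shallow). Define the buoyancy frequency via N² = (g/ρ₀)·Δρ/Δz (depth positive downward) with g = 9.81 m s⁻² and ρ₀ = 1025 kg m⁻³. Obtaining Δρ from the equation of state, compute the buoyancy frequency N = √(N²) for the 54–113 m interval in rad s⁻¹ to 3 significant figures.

ΔT = -0.1 K, ΔS = +1.98 psu (deep − shallow).
Δρ/ρ₀ = −αΔT + βΔS = 1.00 × 10⁻⁵ + 1.4058 × 10⁻³ = 1.4158 × 10⁻³, so Δρ ≈ 1.451 kg m⁻³.
N² = (g/ρ₀)·Δρ/Δz = g·(Δρ/ρ₀)/Δz = 9.81 × 1.4158 × 10⁻³ / 59 = 2.3541 × 10⁻⁴ s⁻².
N = √(2.3541 × 10⁻⁴) = 0.015343 rad s⁻¹ ≈ 0.0153 rad s⁻¹.

0.0153 rad s⁻¹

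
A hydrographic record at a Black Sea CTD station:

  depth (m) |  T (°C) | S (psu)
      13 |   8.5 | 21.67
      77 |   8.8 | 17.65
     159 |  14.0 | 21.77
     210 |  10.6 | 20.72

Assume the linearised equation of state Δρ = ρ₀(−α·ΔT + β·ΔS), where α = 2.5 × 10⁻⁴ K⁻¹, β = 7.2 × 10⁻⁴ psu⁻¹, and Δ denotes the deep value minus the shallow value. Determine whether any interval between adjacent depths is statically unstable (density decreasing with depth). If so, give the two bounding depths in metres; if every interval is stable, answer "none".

Evaluate Δρ/ρ₀ = −αΔT + βΔS across each adjacent pair:
  13–77 m: −αΔT+βΔS = −(2.5 × 10⁻⁴)(+0.3)+(7.2 × 10⁻⁴)(-4.02) = -3.0 × 10⁻³ → UNSTABLE
  77–159 m: −αΔT+βΔS = −(2.5 × 10⁻⁴)(+5.2)+(7.2 × 10⁻⁴)(+4.12) = 1.7 × 10⁻³ → stable
  159–210 m: −αΔT+βΔS = −(2.5 × 10⁻⁴)(-3.4)+(7.2 × 10⁻⁴)(-1.05) = 9.4 × 10⁻⁵ → stable
The 13–77 m interval has Δρ < 0: lighter water underlies denser water.

13–77 m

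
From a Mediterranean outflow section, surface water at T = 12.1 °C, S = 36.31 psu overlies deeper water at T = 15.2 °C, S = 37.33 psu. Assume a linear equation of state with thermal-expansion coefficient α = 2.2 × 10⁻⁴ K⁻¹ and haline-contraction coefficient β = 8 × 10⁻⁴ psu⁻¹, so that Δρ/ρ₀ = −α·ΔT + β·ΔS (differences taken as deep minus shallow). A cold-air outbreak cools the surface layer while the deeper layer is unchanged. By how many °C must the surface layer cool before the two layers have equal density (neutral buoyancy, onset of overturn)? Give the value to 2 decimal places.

0.61 °C

Neutral buoyancy requires Δρ = 0, i.e. −α(T_deep − T_surf′) + β(S_deep − S_surf) = 0.
T_surf′ = T_deep − (β/α)·ΔS = 15.2 − (8 × 10⁻⁴/2.2 × 10⁻⁴)·(+1.02) = 11.4909 °C.
Cooling required: 12.1 − (11.4909) = 0.6091 °C.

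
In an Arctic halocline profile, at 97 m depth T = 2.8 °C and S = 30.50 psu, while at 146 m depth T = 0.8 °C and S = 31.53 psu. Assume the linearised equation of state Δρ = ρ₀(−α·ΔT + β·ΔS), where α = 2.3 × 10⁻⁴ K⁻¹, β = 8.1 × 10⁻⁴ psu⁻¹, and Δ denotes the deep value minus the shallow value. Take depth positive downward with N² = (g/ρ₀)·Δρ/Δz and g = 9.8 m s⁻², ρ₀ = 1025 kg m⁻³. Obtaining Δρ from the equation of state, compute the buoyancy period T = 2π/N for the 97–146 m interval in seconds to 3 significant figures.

ΔT = -2.0 K, ΔS = +1.03 psu (deep − shallow).
Δρ/ρ₀ = −αΔT + βΔS = 4.60 × 10⁻⁴ + 8.343 × 10⁻⁴ = 1.2943 × 10⁻³, so Δρ ≈ 1.327 kg m⁻³.
N² = (g/ρ₀)·Δρ/Δz = g·(Δρ/ρ₀)/Δz = 9.8 × 1.2943 × 10⁻³ / 49 = 2.5886 × 10⁻⁴ s⁻².
N = √(2.5886 × 10⁻⁴) = 0.016089 rad s⁻¹ → T = 2π/N = 390.53 s ≈ 391 s.

391 s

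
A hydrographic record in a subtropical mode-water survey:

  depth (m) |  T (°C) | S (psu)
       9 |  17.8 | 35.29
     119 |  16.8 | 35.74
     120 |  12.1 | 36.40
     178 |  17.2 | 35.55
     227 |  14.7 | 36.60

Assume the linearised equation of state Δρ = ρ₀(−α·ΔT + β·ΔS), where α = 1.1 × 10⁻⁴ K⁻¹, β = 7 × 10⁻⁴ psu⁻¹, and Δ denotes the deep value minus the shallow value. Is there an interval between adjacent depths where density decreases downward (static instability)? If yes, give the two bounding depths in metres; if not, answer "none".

Evaluate Δρ/ρ₀ = −αΔT + βΔS across each adjacent pair:
  9–119 m: −αΔT+βΔS = −(1.1 × 10⁻⁴)(-1.0)+(7 × 10⁻⁴)(+0.45) = 4.3 × 10⁻⁴ → stable
  119–120 m: −αΔT+βΔS = −(1.1 × 10⁻⁴)(-4.7)+(7 × 10⁻⁴)(+0.66) = 9.8 × 10⁻⁴ → stable
  120–178 m: −αΔT+βΔS = −(1.1 × 10⁻⁴)(+5.1)+(7 × 10⁻⁴)(-0.85) = -1.2 × 10⁻³ → UNSTABLE
  178–227 m: −αΔT+βΔS = −(1.1 × 10⁻⁴)(-2.5)+(7 × 10⁻⁴)(+1.05) = 1.0 × 10⁻³ → stable
The 120–178 m interval has Δρ < 0: lighter water underlies denser water.

120–178 m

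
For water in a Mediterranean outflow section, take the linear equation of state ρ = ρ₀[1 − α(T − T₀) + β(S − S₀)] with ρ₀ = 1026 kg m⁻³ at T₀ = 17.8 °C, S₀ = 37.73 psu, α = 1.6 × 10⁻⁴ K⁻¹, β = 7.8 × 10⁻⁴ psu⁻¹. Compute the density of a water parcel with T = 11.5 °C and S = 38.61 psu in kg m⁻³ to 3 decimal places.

1027.738 kg m⁻³

T − T₀ = -6.3 K, S − S₀ = +0.88 psu.
Bracket = 1 − α·(-6.3) + β·(+0.88) = 1 + (1.6944 × 10⁻³) = 1.0016944.
ρ = 1026 × 1.0016944 = 1027.738 kg m⁻³.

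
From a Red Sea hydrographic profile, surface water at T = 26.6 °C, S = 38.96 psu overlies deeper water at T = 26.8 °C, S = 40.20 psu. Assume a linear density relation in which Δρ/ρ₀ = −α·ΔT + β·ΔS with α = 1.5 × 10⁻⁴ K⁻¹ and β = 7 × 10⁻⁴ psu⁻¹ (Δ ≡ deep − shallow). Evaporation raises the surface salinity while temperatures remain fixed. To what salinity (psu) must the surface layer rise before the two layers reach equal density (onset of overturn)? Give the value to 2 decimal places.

40.16 psu

Neutral buoyancy requires −α(T_deep − T_surf) + β(S_deep − S_surf′) = 0.
S_surf′ = S_deep − (α/β)·ΔT = 40.20 − (1.5 × 10⁻⁴/7 × 10⁻⁴)·(+0.2) = 40.1571 psu.
Increase required: 40.1571 − 38.96 = 1.1971 psu.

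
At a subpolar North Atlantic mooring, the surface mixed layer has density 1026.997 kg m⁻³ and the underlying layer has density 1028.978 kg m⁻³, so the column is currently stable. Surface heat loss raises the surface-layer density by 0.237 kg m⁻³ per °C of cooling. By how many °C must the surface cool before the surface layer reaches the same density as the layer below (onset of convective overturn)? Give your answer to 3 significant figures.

8.36 °C

Density deficit of the surface layer: 1028.978 − 1026.997 = 1.981 kg m⁻³.
Required change = 1.981 / 0.237 = 8.36 °C.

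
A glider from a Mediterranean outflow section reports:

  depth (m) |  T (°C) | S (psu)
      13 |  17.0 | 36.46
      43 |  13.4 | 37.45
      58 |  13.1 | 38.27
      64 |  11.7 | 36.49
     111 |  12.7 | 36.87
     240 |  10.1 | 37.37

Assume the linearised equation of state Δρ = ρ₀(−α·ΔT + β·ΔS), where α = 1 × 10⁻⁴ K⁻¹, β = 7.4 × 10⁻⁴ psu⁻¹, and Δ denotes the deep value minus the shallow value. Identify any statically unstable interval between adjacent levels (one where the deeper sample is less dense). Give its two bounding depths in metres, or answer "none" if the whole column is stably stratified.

58–64 m

Evaluate Δρ/ρ₀ = −αΔT + βΔS across each adjacent pair:
  13–43 m: −αΔT+βΔS = −(1 × 10⁻⁴)(-3.6)+(7.4 × 10⁻⁴)(+0.99) = 1.1 × 10⁻³ → stable
  43–58 m: −αΔT+βΔS = −(1 × 10⁻⁴)(-0.3)+(7.4 × 10⁻⁴)(+0.82) = 6.4 × 10⁻⁴ → stable
  58–64 m: −αΔT+βΔS = −(1 × 10⁻⁴)(-1.4)+(7.4 × 10⁻⁴)(-1.78) = -1.2 × 10⁻³ → UNSTABLE
  64–111 m: −αΔT+βΔS = −(1 × 10⁻⁴)(+1.0)+(7.4 × 10⁻⁴)(+0.38) = 1.8 × 10⁻⁴ → stable
  111–240 m: −αΔT+βΔS = −(1 × 10⁻⁴)(-2.6)+(7.4 × 10⁻⁴)(+0.50) = 6.3 × 10⁻⁴ → stable
The 58–64 m interval has Δρ < 0: lighter water underlies denser water.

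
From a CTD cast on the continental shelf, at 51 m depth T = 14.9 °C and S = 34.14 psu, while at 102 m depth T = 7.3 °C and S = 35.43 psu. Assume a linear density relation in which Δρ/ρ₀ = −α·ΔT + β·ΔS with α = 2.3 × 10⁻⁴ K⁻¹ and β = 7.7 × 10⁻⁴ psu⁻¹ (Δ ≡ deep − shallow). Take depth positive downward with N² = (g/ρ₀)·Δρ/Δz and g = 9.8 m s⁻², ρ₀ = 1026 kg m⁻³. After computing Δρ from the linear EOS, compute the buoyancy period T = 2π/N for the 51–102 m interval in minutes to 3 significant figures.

ΔT = -7.6 K, ΔS = +1.29 psu (deep − shallow).
Δρ/ρ₀ = −αΔT + βΔS = 1.748 × 10⁻³ + 9.933 × 10⁻⁴ = 2.7413 × 10⁻³, so Δρ ≈ 2.813 kg m⁻³.
N² = (g/ρ₀)·Δρ/Δz = g·(Δρ/ρ₀)/Δz = 9.8 × 2.7413 × 10⁻³ / 51 = 5.2676 × 10⁻⁴ s⁻².
N = √(5.2676 × 10⁻⁴) = 0.022951 rad s⁻¹ → T = 2π/N = 273.77 s = 4.5628 min ≈ 4.56 min.

4.56 min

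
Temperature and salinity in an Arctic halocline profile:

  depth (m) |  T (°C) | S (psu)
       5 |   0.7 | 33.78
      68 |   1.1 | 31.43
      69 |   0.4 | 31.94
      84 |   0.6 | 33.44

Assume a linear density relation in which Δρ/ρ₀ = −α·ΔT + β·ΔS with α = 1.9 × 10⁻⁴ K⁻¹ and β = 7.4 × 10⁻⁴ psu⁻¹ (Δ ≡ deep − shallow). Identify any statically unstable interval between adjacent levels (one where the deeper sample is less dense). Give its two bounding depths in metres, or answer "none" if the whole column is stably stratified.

5–68 m

Evaluate Δρ/ρ₀ = −αΔT + βΔS across each adjacent pair:
  5–68 m: −αΔT+βΔS = −(1.9 × 10⁻⁴)(+0.4)+(7.4 × 10⁻⁴)(-2.35) = -1.8 × 10⁻³ → UNSTABLE
  68–69 m: −αΔT+βΔS = −(1.9 × 10⁻⁴)(-0.7)+(7.4 × 10⁻⁴)(+0.51) = 5.1 × 10⁻⁴ → stable
  69–84 m: −αΔT+βΔS = −(1.9 × 10⁻⁴)(+0.2)+(7.4 × 10⁻⁴)(+1.50) = 1.1 × 10⁻³ → stable
The 5–68 m interval has Δρ < 0: lighter water underlies denser water.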